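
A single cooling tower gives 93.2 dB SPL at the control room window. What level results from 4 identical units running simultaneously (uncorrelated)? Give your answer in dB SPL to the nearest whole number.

N identical incoherent sources raise the level by 10·log₁₀ N.
L_total = 93.2 + 10·log₁₀(4) = 93.2 + 6.021 = 99.22 dB SPL.

99 dB SPL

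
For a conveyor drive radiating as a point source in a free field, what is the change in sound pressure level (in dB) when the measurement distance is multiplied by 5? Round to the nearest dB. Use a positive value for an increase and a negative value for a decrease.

A point source loses 6 dB per doubling of distance; generally ΔL = −20·log₁₀(r₂/r₁).
ΔL = −20·log₁₀(5) = -13.98 dB.

-14 dB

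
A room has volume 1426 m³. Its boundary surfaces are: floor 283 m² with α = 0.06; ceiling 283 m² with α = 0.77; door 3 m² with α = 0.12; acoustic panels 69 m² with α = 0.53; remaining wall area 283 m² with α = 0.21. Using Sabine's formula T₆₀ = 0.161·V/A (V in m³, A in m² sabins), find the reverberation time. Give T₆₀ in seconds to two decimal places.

Total absorption A = 283·0.06 + 283·0.77 + 3·0.12 + 69·0.53 + 283·0.21 = 331.25 m² sabins.
T₆₀ = 0.161 × 1426 / 331.25 = 0.693 s.

0.69 s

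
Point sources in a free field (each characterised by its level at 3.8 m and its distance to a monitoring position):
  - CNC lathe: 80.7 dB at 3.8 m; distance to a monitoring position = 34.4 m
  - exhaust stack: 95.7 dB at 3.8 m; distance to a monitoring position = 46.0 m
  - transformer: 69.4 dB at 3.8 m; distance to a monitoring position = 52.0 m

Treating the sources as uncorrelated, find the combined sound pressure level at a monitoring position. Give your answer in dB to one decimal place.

74.3 dB

Propagate each source to the receiver with L = L_ref − 20·log₁₀(r/r_ref), then add intensities.
CNC lathe: 80.7 − 20·log₁₀(34.4/3.8) = 80.7 − 19.14 = 61.56 dB.
exhaust stack: 95.7 − 20·log₁₀(46.0/3.8) = 95.7 − 21.66 = 74.04 dB.
transformer: 69.4 − 20·log₁₀(52.0/3.8) = 69.4 − 22.72 = 46.68 dB.
Σ 10^(L/10) = 2.683e+07 → L_total = 10·log₁₀(2.683e+07) = 74.29 dB.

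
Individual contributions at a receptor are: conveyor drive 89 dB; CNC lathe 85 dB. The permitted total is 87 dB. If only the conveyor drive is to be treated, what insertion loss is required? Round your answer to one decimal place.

6.3 dB

Everything except the conveyor drive sums to 10^(85/10) = 3.162e+08 in linear terms, 85.00 dB.
The limit corresponds to 10^(87/10) = 5.012e+08; subtracting the fixed part leaves 1.850e+08 for the conveyor drive, i.e. 82.67 dB.
So the conveyor drive must be reduced from 89 to 82.67 dB: IL = 6.33 dB.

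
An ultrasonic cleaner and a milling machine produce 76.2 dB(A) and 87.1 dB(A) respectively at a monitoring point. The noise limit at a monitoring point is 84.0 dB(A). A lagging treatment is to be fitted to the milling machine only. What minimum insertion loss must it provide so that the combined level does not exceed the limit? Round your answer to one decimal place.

3.9 dB

Everything except the milling machine sums to 10^(76.2/10) = 4.169e+07 in linear terms, 76.20 dB(A).
The limit corresponds to 10^(84.0/10) = 2.512e+08; subtracting the fixed part leaves 2.095e+08 for the milling machine, i.e. 83.21 dB(A).
Required insertion loss = 87.1 − 83.21 = 3.89 dB.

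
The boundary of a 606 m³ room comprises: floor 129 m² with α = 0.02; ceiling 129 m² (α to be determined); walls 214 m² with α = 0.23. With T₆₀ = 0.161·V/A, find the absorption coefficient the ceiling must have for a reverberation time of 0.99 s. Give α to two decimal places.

Required total absorption A = 0.161·606/0.99 = 98.55 m².
Absorption from the other surfaces = 129·0.02 + 214·0.23 = 51.80 m², so the ceiling must supply 46.75 m² over 129 m².
α = 46.75/129 = 0.362.

0.36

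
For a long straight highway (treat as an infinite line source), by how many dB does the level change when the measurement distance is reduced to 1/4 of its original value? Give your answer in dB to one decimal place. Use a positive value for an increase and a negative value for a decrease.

+6.0 dB

A line source loses 3 dB per doubling of distance; generally ΔL = −10·log₁₀(r₂/r₁).
ΔL = −10·log₁₀(0.25) = +6.02 dB.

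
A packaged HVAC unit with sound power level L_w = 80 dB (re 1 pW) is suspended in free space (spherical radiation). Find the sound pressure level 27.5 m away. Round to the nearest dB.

The power spreads over a sphere of area 4π·r², so L_p = L_w − 10·log₁₀(4π·r²).
4π·r² = 9503 m², 10·log₁₀ of that is 39.779 dB.
L_p = 80 − 39.779 = 40.22 dB.

40 dB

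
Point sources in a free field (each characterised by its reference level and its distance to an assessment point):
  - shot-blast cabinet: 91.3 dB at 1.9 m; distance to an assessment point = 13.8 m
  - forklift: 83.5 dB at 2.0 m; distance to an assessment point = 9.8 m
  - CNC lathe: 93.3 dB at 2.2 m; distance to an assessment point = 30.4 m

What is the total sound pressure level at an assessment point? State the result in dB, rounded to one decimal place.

First find each source's level at the receiver (point-source: −20·log₁₀(r/r_ref)), then combine on an intensity basis.
shot-blast cabinet: 91.3 − 20·log₁₀(13.8/1.9) = 91.3 − 17.22 = 74.08 dB.
forklift: 83.5 − 20·log₁₀(9.8/2.0) = 83.5 − 13.80 = 69.70 dB.
CNC lathe: 93.3 − 20·log₁₀(30.4/2.2) = 93.3 − 22.81 = 70.49 dB.
Σ 10^(L/10) = 4.609e+07 → L_total = 10·log₁₀(4.609e+07) = 76.64 dB.

76.6 dB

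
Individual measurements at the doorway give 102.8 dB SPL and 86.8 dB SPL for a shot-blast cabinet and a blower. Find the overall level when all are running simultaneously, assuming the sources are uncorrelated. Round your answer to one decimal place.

102.9 dB SPL

Incoherent sources combine by intensity addition: L_total = 10·log₁₀(Σ 10^(L_i/10)).
Σ 10^(L/10) = 10^(102.8/10) + 10^(86.8/10) = 1.953e+10.
L_total = 10·log₁₀(1.953e+10) = 102.91 dB SPL.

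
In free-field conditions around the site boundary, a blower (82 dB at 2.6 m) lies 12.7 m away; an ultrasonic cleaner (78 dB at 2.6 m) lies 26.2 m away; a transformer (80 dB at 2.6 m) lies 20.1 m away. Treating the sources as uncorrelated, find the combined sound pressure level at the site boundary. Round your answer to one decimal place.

69.5 dB

First find each source's level at the receiver (point-source: −20·log₁₀(r/r_ref)), then combine on an intensity basis.
blower: 82 − 20·log₁₀(12.7/2.6) = 82 − 13.78 = 68.22 dB.
ultrasonic cleaner: 78 − 20·log₁₀(26.2/2.6) = 78 − 20.07 = 57.93 dB.
transformer: 80 − 20·log₁₀(20.1/2.6) = 80 − 17.76 = 62.24 dB.
Σ 10^(L/10) = 8.937e+06 → L_total = 10·log₁₀(8.937e+06) = 69.51 dB.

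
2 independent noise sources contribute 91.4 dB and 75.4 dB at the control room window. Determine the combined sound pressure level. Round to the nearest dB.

For uncorrelated sources the intensities add, so convert each level to linear form, sum, and take 10·log₁₀ of the total.
Σ 10^(L/10) = 10^(91.4/10) + 10^(75.4/10) = 1.415e+09.
L_total = 10·log₁₀(1.415e+09) = 91.51 dB.

92 dB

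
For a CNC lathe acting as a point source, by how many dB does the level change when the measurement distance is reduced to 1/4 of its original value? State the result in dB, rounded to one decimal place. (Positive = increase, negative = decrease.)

+12.0 dB

A point source loses 6 dB per doubling of distance; generally ΔL = −20·log₁₀(r₂/r₁).
ΔL = −20·log₁₀(0.25) = +12.04 dB.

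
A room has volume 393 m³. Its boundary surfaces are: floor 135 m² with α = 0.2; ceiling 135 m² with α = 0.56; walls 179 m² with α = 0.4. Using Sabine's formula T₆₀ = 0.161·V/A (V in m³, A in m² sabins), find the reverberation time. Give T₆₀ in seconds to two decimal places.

Summing Sᵢαᵢ: 135·0.2 + 135·0.56 + 179·0.4 = 174.20 m².
T₆₀ = 0.161·V/A = 0.161·393/174.20 = 0.363 s.

0.36 s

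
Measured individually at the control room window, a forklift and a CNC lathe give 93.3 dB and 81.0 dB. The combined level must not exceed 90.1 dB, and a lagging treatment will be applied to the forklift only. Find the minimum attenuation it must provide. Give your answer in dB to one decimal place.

3.8 dB

Fixed contribution from the other source: Σ 10^(L/10) = 10^(81.0/10) = 1.259e+08 (81.00 dB).
The limit corresponds to 10^(90.1/10) = 1.023e+09; subtracting the fixed part leaves 8.974e+08 for the forklift, i.e. 89.53 dB.
So the forklift must be reduced from 93.3 to 89.53 dB: IL = 3.77 dB.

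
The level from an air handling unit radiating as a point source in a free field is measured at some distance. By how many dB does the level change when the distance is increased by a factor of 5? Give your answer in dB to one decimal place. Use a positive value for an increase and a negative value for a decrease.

-14.0 dB

With spherical spreading the level changes by −20·log₁₀(r₂/r₁).
ΔL = −20·log₁₀(5) = -13.98 dB.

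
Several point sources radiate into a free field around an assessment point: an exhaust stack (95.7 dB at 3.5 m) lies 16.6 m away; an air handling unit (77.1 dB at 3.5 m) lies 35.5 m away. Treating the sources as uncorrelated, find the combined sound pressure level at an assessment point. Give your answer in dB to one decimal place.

Propagate each source to the receiver with L = L_ref − 20·log₁₀(r/r_ref), then add intensities.
exhaust stack: 95.7 − 20·log₁₀(16.6/3.5) = 95.7 − 13.52 = 82.18 dB.
air handling unit: 77.1 − 20·log₁₀(35.5/3.5) = 77.1 − 20.12 = 56.98 dB.
Σ 10^(L/10) = 1.657e+08 → L_total = 10·log₁₀(1.657e+08) = 82.19 dB.

82.2 dB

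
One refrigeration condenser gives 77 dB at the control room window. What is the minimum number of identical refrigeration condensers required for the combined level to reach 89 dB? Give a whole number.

N identical sources give L₁ + 10·log₁₀ N, so require 10·log₁₀ N ≥ 89 − 77 = 12.0 dB.
N ≥ 10^(12.0/10) = 15.849, so N = 16.

16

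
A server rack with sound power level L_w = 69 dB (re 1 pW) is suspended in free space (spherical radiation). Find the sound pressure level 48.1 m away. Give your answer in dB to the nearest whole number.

24 dB

The power spreads over a sphere of area 4π·r², so L_p = L_w − 10·log₁₀(4π·r²).
4π·r² = 2.907e+04 m², 10·log₁₀ of that is 44.635 dB.
L_p = 69 − 44.635 = 24.36 dB.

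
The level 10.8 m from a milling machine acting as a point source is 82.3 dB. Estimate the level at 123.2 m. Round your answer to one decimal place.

Spherical spreading from a point source gives a 20·log₁₀(r₂/r₁) drop.
L₂ = 82.3 − 20·log₁₀(123.2/10.8) = 82.3 − 21.144 = 61.16 dB.

61.2 dB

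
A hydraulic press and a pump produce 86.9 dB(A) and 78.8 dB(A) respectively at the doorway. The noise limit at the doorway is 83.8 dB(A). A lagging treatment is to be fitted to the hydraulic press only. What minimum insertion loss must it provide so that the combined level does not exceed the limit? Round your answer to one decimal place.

The untreated sources together contribute 10^(78.8/10) = 7.586e+07, i.e. 78.80 dB(A).
The limit corresponds to 10^(83.8/10) = 2.399e+08; subtracting the fixed part leaves 1.640e+08 for the hydraulic press, i.e. 82.15 dB(A).
So the hydraulic press must be reduced from 86.9 to 82.15 dB(A): IL = 4.75 dB.

4.8 dB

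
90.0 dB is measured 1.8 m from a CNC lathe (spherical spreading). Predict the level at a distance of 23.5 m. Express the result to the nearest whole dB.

For a point source, L₂ = L₁ − 20·log₁₀(r₂/r₁).
L₂ = 90.0 − 20·log₁₀(23.5/1.8) = 90.0 − 22.316 = 67.68 dB.

68 dB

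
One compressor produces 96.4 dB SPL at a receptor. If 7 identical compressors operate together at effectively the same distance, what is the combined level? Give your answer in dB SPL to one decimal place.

With 7 equal, uncorrelated contributions the intensity is 7× that of one unit, giving a rise of 10·log₁₀ 7.
L_total = 96.4 + 10·log₁₀(7) = 96.4 + 8.451 = 104.85 dB SPL.

104.9 dB SPL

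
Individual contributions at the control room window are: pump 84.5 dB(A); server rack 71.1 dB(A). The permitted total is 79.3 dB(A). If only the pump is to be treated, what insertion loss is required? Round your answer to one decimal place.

Fixed contribution from the other source: Σ 10^(L/10) = 10^(71.1/10) = 1.288e+07 (71.10 dB(A)).
To meet 79.3 dB(A) overall, the treated pump may contribute at most 10^(79.3/10) − 1.288e+07 = 7.223e+07, i.e. 78.59 dB(A).
So the pump must be reduced from 84.5 to 78.59 dB(A): IL = 5.91 dB.

5.9 dB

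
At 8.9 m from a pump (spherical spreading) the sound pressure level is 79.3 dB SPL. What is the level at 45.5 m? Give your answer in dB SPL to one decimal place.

Point-source attenuation: ΔL = 20·log₁₀(r₂/r₁) = 20·log₁₀(45.5/8.9) = 14.172 dB.
L₂ = 79.3 − 20·log₁₀(45.5/8.9) = 79.3 − 14.172 = 65.13 dB SPL.

65.1 dB SPL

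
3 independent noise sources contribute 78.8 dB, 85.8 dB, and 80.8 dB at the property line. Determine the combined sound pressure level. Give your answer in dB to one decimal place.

87.6 dB

For uncorrelated sources the intensities add, so convert each level to linear form, sum, and take 10·log₁₀ of the total.
Σ 10^(L/10) = 10^(78.8/10) + 10^(85.8/10) + 10^(80.8/10) = 5.763e+08.
L_total = 10·log₁₀(5.763e+08) = 87.61 dB.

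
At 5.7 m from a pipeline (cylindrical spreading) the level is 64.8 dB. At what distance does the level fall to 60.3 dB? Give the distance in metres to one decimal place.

Line-source spreading drops the level by 10·log₁₀(r₂/r₁); inverting, r₂/r₁ = 10^(ΔL/10).
r₂ = 5.7·10^((64.8−60.3)/10) = 5.7·10^(4.5/10) = 16.06 m.

16.1 m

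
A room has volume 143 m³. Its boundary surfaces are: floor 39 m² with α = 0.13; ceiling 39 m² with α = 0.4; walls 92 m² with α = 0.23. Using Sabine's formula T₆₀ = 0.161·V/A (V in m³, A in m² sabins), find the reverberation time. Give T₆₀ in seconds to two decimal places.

Summing Sᵢαᵢ: 39·0.13 + 39·0.4 + 92·0.23 = 41.83 m².
T₆₀ = 0.161·V/A = 0.161·143/41.83 = 0.550 s.

0.55 s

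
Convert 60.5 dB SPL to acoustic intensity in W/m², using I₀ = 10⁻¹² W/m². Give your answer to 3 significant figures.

L = 10·log₁₀(I/I₀) ⇒ I = I₀·10^(L/10) = 10⁻¹² × 10^6.05.

1.12e-06 W/m²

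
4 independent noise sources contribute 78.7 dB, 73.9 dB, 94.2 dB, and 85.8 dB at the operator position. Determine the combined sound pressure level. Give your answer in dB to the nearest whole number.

For uncorrelated sources the intensities add, so convert each level to linear form, sum, and take 10·log₁₀ of the total.
Σ 10^(L/10) = 10^(78.7/10) + 10^(73.9/10) + 10^(94.2/10) + 10^(85.8/10) = 3.109e+09.
L_total = 10·log₁₀(3.109e+09) = 94.93 dB.

95 dB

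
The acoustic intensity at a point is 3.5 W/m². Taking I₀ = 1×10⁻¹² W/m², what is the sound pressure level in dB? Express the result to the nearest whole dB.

L = 10·log₁₀(I/I₀) = 10·log₁₀(3.5/10⁻¹²) = 10·log₁₀(3.5×10^12).
L = 10·(0.5441 + 12) = 125.44 dB.

125 dB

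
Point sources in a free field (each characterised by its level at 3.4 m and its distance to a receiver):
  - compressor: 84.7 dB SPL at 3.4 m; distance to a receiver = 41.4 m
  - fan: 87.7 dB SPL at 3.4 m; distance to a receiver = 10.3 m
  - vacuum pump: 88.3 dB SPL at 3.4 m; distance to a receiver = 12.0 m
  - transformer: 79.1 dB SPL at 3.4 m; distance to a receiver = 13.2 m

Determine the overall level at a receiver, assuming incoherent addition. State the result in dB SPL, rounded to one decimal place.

81.0 dB SPL

Apply inverse-square spreading to bring every level to the receiver, then sum 10^(L/10).
compressor: 84.7 − 20·log₁₀(41.4/3.4) = 84.7 − 21.71 = 62.99 dB SPL.
fan: 87.7 − 20·log₁₀(10.3/3.4) = 87.7 − 9.63 = 78.07 dB SPL.
vacuum pump: 88.3 − 20·log₁₀(12.0/3.4) = 88.3 − 10.95 = 77.35 dB SPL.
transformer: 79.1 − 20·log₁₀(13.2/3.4) = 79.1 − 11.78 = 67.32 dB SPL.
Σ 10^(L/10) = 1.258e+08 → L_total = 10·log₁₀(1.258e+08) = 81.00 dB SPL.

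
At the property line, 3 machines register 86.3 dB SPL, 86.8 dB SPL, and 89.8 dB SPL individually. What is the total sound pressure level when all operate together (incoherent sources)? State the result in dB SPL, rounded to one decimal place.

92.7 dB SPL

Incoherent sources combine by intensity addition: L_total = 10·log₁₀(Σ 10^(L_i/10)).
Σ 10^(L/10) = 10^(86.3/10) + 10^(86.8/10) + 10^(89.8/10) = 1.860e+09.
L_total = 10·log₁₀(1.860e+09) = 92.70 dB SPL.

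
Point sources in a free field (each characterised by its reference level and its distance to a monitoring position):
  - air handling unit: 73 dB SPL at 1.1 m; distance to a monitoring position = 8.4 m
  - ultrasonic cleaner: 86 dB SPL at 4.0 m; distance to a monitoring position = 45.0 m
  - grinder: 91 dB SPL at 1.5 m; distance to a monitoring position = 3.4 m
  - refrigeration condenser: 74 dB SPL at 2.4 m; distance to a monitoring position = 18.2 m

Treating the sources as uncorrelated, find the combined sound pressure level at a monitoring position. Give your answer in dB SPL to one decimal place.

Apply inverse-square spreading to bring every level to the receiver, then sum 10^(L/10).
air handling unit: 73 − 20·log₁₀(8.4/1.1) = 73 − 17.66 = 55.34 dB SPL.
ultrasonic cleaner: 86 − 20·log₁₀(45.0/4.0) = 86 − 21.02 = 64.98 dB SPL.
grinder: 91 − 20·log₁₀(3.4/1.5) = 91 − 7.11 = 83.89 dB SPL.
refrigeration condenser: 74 − 20·log₁₀(18.2/2.4) = 74 − 17.60 = 56.40 dB SPL.
Σ 10^(L/10) = 2.490e+08 → L_total = 10·log₁₀(2.490e+08) = 83.96 dB SPL.

84.0 dB SPL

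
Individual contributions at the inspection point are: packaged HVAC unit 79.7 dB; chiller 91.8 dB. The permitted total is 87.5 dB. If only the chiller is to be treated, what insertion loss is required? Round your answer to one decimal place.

The untreated sources together contribute 10^(79.7/10) = 9.333e+07, i.e. 79.70 dB.
To meet 87.5 dB overall, the treated chiller may contribute at most 10^(87.5/10) − 9.333e+07 = 4.690e+08, i.e. 86.71 dB.
So the chiller must be reduced from 91.8 to 86.71 dB: IL = 5.09 dB.

5.1 dB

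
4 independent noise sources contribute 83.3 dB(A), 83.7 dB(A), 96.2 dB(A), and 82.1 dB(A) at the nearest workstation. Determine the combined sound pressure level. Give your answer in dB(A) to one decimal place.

96.8 dB(A)

Incoherent sources combine by intensity addition: L_total = 10·log₁₀(Σ 10^(L_i/10)).
Σ 10^(L/10) = 10^(83.3/10) + 10^(83.7/10) + 10^(96.2/10) + 10^(82.1/10) = 4.779e+09.
L_total = 10·log₁₀(4.779e+09) = 96.79 dB(A).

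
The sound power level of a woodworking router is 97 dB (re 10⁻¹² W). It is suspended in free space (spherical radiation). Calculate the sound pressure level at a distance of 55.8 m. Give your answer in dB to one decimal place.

51.1 dB

Free-field spherical radiation: L_p = L_w − 10·log₁₀(4π·r²), r = 55.8 m.
4π·r² = 3.913e+04 m², 10·log₁₀ of that is 45.925 dB.
L_p = 97 − 45.925 = 51.08 dB.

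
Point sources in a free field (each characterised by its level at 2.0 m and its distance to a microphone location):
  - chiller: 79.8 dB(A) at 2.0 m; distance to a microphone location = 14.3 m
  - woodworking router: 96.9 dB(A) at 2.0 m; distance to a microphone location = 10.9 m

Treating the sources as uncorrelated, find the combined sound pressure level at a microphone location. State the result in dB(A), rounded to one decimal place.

First find each source's level at the receiver (point-source: −20·log₁₀(r/r_ref)), then combine on an intensity basis.
chiller: 79.8 − 20·log₁₀(14.3/2.0) = 79.8 − 17.09 = 62.71 dB(A).
woodworking router: 96.9 − 20·log₁₀(10.9/2.0) = 96.9 − 14.73 = 82.17 dB(A).
Σ 10^(L/10) = 1.668e+08 → L_total = 10·log₁₀(1.668e+08) = 82.22 dB(A).

82.2 dB(A)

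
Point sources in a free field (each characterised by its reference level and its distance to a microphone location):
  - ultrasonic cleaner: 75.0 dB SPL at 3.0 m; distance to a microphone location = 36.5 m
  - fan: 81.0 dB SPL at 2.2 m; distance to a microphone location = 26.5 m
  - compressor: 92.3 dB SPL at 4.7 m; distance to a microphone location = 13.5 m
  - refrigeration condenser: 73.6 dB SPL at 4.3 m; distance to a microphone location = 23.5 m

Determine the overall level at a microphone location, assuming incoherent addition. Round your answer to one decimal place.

Apply inverse-square spreading to bring every level to the receiver, then sum 10^(L/10).
ultrasonic cleaner: 75.0 − 20·log₁₀(36.5/3.0) = 75.0 − 21.70 = 53.30 dB SPL.
fan: 81.0 − 20·log₁₀(26.5/2.2) = 81.0 − 21.62 = 59.38 dB SPL.
compressor: 92.3 − 20·log₁₀(13.5/4.7) = 92.3 − 9.16 = 83.14 dB SPL.
refrigeration condenser: 73.6 − 20·log₁₀(23.5/4.3) = 73.6 − 14.75 = 58.85 dB SPL.
Σ 10^(L/10) = 2.077e+08 → L_total = 10·log₁₀(2.077e+08) = 83.17 dB SPL.

83.2 dB SPL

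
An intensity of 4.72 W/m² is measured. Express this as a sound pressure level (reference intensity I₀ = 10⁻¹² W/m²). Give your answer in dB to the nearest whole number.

127 dB

L = 10·log₁₀(I/I₀) = 10·log₁₀(4.72/10⁻¹²) = 10·log₁₀(4.72×10^12).
L = 10·(0.6739 + 12) = 126.74 dB.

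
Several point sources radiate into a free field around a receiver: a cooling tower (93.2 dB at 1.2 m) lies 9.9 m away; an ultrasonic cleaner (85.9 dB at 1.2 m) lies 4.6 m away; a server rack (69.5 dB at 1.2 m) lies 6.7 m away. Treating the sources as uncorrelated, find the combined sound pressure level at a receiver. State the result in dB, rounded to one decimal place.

Propagate each source to the receiver with L = L_ref − 20·log₁₀(r/r_ref), then add intensities.
cooling tower: 93.2 − 20·log₁₀(9.9/1.2) = 93.2 − 18.33 = 74.87 dB.
ultrasonic cleaner: 85.9 − 20·log₁₀(4.6/1.2) = 85.9 − 11.67 = 74.23 dB.
server rack: 69.5 − 20·log₁₀(6.7/1.2) = 69.5 − 14.94 = 54.56 dB.
Σ 10^(L/10) = 5.746e+07 → L_total = 10·log₁₀(5.746e+07) = 77.59 dB.

77.6 dB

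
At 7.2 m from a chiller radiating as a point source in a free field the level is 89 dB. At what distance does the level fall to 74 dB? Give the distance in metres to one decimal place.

40.5 m

For a point source L₁ − L₂ = 20·log₁₀(r₂/r₁), so r₂ = r₁·10^((L₁−L₂)/20).
r₂ = 7.2·10^((89−74)/20) = 7.2·10^(15.0/20) = 40.49 m.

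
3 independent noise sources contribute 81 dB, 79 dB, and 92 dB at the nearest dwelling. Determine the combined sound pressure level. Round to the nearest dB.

For uncorrelated sources the intensities add, so convert each level to linear form, sum, and take 10·log₁₀ of the total.
Σ 10^(L/10) = 10^(81/10) + 10^(79/10) + 10^(92/10) = 1.790e+09.
L_total = 10·log₁₀(1.790e+09) = 92.53 dB.

93 dB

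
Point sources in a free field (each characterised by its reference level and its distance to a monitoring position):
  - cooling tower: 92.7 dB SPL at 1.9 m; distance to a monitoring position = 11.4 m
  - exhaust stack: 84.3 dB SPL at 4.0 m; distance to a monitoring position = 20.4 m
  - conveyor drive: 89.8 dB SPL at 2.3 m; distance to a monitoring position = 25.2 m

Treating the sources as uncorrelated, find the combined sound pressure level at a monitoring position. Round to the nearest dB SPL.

78 dB SPL

First find each source's level at the receiver (point-source: −20·log₁₀(r/r_ref)), then combine on an intensity basis.
cooling tower: 92.7 − 20·log₁₀(11.4/1.9) = 92.7 − 15.56 = 77.14 dB SPL.
exhaust stack: 84.3 − 20·log₁₀(20.4/4.0) = 84.3 − 14.15 = 70.15 dB SPL.
conveyor drive: 89.8 − 20·log₁₀(25.2/2.3) = 89.8 − 20.79 = 69.01 dB SPL.
Σ 10^(L/10) = 7.003e+07 → L_total = 10·log₁₀(7.003e+07) = 78.45 dB SPL.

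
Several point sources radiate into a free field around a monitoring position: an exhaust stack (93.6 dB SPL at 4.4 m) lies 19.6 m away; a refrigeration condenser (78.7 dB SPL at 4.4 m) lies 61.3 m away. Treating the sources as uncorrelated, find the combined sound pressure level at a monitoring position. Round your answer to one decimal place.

Propagate each source to the receiver with L = L_ref − 20·log₁₀(r/r_ref), then add intensities.
exhaust stack: 93.6 − 20·log₁₀(19.6/4.4) = 93.6 − 12.98 = 80.62 dB SPL.
refrigeration condenser: 78.7 − 20·log₁₀(61.3/4.4) = 78.7 − 22.88 = 55.82 dB SPL.
Σ 10^(L/10) = 1.158e+08 → L_total = 10·log₁₀(1.158e+08) = 80.64 dB SPL.

80.6 dB SPL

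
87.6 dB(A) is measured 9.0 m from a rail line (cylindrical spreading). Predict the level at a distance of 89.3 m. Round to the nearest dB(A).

Cylindrical spreading from a line source gives a 10·log₁₀(r₂/r₁) drop.
L₂ = 87.6 − 10·log₁₀(89.3/9.0) = 87.6 − 9.966 = 77.63 dB(A).

78 dB(A)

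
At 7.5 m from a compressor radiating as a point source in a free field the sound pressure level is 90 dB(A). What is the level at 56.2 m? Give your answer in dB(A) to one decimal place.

72.5 dB(A)

For a point source, L₂ = L₁ − 20·log₁₀(r₂/r₁).
L₂ = 90 − 20·log₁₀(56.2/7.5) = 90 − 17.494 = 72.51 dB(A).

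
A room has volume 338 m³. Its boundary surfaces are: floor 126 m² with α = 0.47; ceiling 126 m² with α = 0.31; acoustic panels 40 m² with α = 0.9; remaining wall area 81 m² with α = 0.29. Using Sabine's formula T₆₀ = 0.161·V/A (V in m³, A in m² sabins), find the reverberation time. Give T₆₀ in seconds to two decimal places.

0.34 s

Summing Sᵢαᵢ: 126·0.47 + 126·0.31 + 40·0.9 + 81·0.29 = 157.77 m².
T₆₀ = 0.161 × 338 / 157.77 = 0.345 s.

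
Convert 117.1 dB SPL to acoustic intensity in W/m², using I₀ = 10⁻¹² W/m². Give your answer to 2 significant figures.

I/I₀ = 10^(117.1/10) = 5.129e+11, so I = 5.129e+11 × 10⁻¹² W/m².

0.51 W/m²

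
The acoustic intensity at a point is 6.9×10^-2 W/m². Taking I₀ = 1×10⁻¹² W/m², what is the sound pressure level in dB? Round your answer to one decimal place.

I/I₀ = 6.9×10^-2/10⁻¹² = 6.9×10^10, and L = 10·log₁₀(I/I₀).
L = 10·(0.8388 + 10) = 108.39 dB.

108.4 dB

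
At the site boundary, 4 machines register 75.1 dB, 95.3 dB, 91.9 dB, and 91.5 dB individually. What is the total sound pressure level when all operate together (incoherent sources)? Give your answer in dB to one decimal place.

For uncorrelated sources the intensities add, so convert each level to linear form, sum, and take 10·log₁₀ of the total.
Σ 10^(L/10) = 10^(75.1/10) + 10^(95.3/10) + 10^(91.9/10) + 10^(91.5/10) = 6.382e+09.
L_total = 10·log₁₀(6.382e+09) = 98.05 dB.

98.0 dB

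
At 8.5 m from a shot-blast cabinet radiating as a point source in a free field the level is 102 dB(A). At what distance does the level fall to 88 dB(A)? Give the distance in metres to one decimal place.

The 14.0 dB drop corresponds to a distance ratio of 10^(14.0/20) for a point source.
r₂ = 8.5·10^((102−88)/20) = 8.5·10^(14.0/20) = 42.60 m.

42.6 m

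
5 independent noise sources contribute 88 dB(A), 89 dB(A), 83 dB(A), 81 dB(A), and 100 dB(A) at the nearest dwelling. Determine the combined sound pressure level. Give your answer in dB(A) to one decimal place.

Incoherent sources combine by intensity addition: L_total = 10·log₁₀(Σ 10^(L_i/10)).
Σ 10^(L/10) = 10^(88/10) + 10^(89/10) + 10^(83/10) + 10^(81/10) + 10^(100/10) = 1.175e+10.
L_total = 10·log₁₀(1.175e+10) = 100.70 dB(A).

100.7 dB(A)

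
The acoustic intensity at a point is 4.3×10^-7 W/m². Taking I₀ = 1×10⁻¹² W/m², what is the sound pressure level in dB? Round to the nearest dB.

56 dB

L = 10·log₁₀(I/I₀) = 10·log₁₀(4.3×10^-7/10⁻¹²) = 10·log₁₀(4.3×10^5).
L = 10·(0.6335 + 5) = 56.33 dB.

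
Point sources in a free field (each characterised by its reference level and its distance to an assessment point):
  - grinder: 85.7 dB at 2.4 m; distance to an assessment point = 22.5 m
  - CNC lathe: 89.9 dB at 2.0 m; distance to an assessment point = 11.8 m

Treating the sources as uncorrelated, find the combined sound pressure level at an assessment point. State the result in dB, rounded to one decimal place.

75.1 dB

Propagate each source to the receiver with L = L_ref − 20·log₁₀(r/r_ref), then add intensities.
grinder: 85.7 − 20·log₁₀(22.5/2.4) = 85.7 − 19.44 = 66.26 dB.
CNC lathe: 89.9 − 20·log₁₀(11.8/2.0) = 89.9 − 15.42 = 74.48 dB.
Σ 10^(L/10) = 3.230e+07 → L_total = 10·log₁₀(3.230e+07) = 75.09 dB.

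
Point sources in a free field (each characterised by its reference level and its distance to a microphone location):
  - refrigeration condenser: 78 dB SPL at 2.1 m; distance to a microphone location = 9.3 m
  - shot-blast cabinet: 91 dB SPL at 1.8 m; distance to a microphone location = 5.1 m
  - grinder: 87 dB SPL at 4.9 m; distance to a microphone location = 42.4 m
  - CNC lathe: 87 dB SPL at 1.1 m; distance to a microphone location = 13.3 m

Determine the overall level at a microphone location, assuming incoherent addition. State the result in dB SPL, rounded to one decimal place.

82.3 dB SPL

Propagate each source to the receiver with L = L_ref − 20·log₁₀(r/r_ref), then add intensities.
refrigeration condenser: 78 − 20·log₁₀(9.3/2.1) = 78 − 12.93 = 65.07 dB SPL.
shot-blast cabinet: 91 − 20·log₁₀(5.1/1.8) = 91 − 9.05 = 81.95 dB SPL.
grinder: 87 − 20·log₁₀(42.4/4.9) = 87 − 18.74 = 68.26 dB SPL.
CNC lathe: 87 − 20·log₁₀(13.3/1.1) = 87 − 21.65 = 65.35 dB SPL.
Σ 10^(L/10) = 1.702e+08 → L_total = 10·log₁₀(1.702e+08) = 82.31 dB SPL.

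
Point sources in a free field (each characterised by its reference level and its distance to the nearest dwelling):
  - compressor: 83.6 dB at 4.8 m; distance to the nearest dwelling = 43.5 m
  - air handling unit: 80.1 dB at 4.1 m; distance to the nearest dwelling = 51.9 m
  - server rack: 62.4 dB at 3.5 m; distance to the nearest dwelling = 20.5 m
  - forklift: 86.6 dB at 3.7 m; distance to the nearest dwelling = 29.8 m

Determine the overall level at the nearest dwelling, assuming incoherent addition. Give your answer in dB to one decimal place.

Propagate each source to the receiver with L = L_ref − 20·log₁₀(r/r_ref), then add intensities.
compressor: 83.6 − 20·log₁₀(43.5/4.8) = 83.6 − 19.14 = 64.46 dB.
air handling unit: 80.1 − 20·log₁₀(51.9/4.1) = 80.1 − 22.05 = 58.05 dB.
server rack: 62.4 − 20·log₁₀(20.5/3.5) = 62.4 − 15.35 = 47.05 dB.
forklift: 86.6 − 20·log₁₀(29.8/3.7) = 86.6 − 18.12 = 68.48 dB.
Σ 10^(L/10) = 1.053e+07 → L_total = 10·log₁₀(1.053e+07) = 70.22 dB.

70.2 dB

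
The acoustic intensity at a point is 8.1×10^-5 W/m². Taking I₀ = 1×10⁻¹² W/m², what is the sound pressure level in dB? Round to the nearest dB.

Dividing by I₀ shifts the exponent by 12: I/I₀ = 8.1×10^7.
L = 10·(0.9085 + 7) = 79.08 dB.

79 dB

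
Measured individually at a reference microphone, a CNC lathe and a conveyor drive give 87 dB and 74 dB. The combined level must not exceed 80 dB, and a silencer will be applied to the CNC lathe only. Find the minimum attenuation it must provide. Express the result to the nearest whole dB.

8 dB

The untreated sources together contribute 10^(74/10) = 2.512e+07, i.e. 74.00 dB.
The limit corresponds to 10^(80/10) = 1.000e+08; subtracting the fixed part leaves 7.488e+07 for the CNC lathe, i.e. 78.74 dB.
So the CNC lathe must be reduced from 87 to 78.74 dB: IL = 8.26 dB.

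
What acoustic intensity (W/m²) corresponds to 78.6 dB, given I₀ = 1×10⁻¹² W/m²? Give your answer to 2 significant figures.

7.2e-05 W/m²

L = 10·log₁₀(I/I₀) ⇒ I = I₀·10^(L/10) = 10⁻¹² × 10^7.86.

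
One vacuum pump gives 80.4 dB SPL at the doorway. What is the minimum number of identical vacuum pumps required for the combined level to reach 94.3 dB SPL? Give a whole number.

The shortfall is 94.3 − 80.4 = 13.9 dB, and N units add 10·log₁₀ N, so need 10·log₁₀ N ≥ 13.9.
N ≥ 10^(13.9/10) = 24.547, so N = 25.

25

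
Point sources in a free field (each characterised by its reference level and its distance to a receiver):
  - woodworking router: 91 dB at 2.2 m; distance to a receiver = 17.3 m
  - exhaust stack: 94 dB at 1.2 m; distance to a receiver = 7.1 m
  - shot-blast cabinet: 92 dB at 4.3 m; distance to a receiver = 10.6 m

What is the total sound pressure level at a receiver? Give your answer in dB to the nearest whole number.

85 dB

Propagate each source to the receiver with L = L_ref − 20·log₁₀(r/r_ref), then add intensities.
woodworking router: 91 − 20·log₁₀(17.3/2.2) = 91 − 17.91 = 73.09 dB.
exhaust stack: 94 − 20·log₁₀(7.1/1.2) = 94 − 15.44 = 78.56 dB.
shot-blast cabinet: 92 − 20·log₁₀(10.6/4.3) = 92 − 7.84 = 84.16 dB.
Σ 10^(L/10) = 3.529e+08 → L_total = 10·log₁₀(3.529e+08) = 85.48 dB.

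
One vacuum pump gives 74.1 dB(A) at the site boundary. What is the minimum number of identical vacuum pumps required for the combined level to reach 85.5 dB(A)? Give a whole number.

14

The shortfall is 85.5 − 74.1 = 11.4 dB, and N units add 10·log₁₀ N, so need 10·log₁₀ N ≥ 11.4.
N ≥ 10^(11.4/10) = 13.804, so N = 14.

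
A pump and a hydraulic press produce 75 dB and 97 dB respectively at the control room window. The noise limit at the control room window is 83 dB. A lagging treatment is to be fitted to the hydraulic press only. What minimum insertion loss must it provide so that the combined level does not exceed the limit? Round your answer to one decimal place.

Fixed contribution from the other source: Σ 10^(L/10) = 10^(75/10) = 3.162e+07 (75.00 dB).
The limit corresponds to 10^(83/10) = 1.995e+08; subtracting the fixed part leaves 1.679e+08 for the hydraulic press, i.e. 82.25 dB.
Required insertion loss = 97 − 82.25 = 14.75 dB.

14.7 dB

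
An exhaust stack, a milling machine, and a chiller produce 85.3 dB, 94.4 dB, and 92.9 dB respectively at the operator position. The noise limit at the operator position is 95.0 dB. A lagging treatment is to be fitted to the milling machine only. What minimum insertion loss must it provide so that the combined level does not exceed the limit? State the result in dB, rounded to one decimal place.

5.0 dB

The untreated sources together contribute 10^(85.3/10) + 10^(92.9/10) = 2.289e+09, i.e. 93.60 dB.
The limit corresponds to 10^(95.0/10) = 3.162e+09; subtracting the fixed part leaves 8.736e+08 for the milling machine, i.e. 89.41 dB.
So the milling machine must be reduced from 94.4 to 89.41 dB: IL = 4.99 dB.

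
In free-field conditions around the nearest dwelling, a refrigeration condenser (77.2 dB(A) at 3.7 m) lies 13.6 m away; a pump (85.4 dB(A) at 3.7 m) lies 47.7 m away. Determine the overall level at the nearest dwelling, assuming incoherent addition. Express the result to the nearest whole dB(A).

First find each source's level at the receiver (point-source: −20·log₁₀(r/r_ref)), then combine on an intensity basis.
refrigeration condenser: 77.2 − 20·log₁₀(13.6/3.7) = 77.2 − 11.31 = 65.89 dB(A).
pump: 85.4 − 20·log₁₀(47.7/3.7) = 85.4 − 22.21 = 63.19 dB(A).
Σ 10^(L/10) = 5.971e+06 → L_total = 10·log₁₀(5.971e+06) = 67.76 dB(A).

68 dB(A)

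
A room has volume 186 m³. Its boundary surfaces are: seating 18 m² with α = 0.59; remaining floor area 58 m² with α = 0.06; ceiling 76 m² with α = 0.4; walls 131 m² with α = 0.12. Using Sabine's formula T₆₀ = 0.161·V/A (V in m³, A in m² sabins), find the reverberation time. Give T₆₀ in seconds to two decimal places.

0.50 s

Total absorption A = 18·0.59 + 58·0.06 + 76·0.4 + 131·0.12 = 60.22 m² sabins.
T₆₀ = 0.161 × 186 / 60.22 = 0.497 s.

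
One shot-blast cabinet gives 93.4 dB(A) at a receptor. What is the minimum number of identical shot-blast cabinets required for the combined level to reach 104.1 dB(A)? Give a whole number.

N identical sources give L₁ + 10·log₁₀ N, so require 10·log₁₀ N ≥ 104.1 − 93.4 = 10.7 dB.
N ≥ 10^(10.7/10) = 11.749, so N = 12.

12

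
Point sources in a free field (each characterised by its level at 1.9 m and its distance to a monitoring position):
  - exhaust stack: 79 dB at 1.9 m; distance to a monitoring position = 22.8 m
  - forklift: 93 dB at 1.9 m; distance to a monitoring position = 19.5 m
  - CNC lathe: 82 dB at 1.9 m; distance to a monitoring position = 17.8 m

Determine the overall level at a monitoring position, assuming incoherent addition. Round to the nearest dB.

First find each source's level at the receiver (point-source: −20·log₁₀(r/r_ref)), then combine on an intensity basis.
exhaust stack: 79 − 20·log₁₀(22.8/1.9) = 79 − 21.58 = 57.42 dB.
forklift: 93 − 20·log₁₀(19.5/1.9) = 93 − 20.23 = 72.77 dB.
CNC lathe: 82 − 20·log₁₀(17.8/1.9) = 82 − 19.43 = 62.57 dB.
Σ 10^(L/10) = 2.130e+07 → L_total = 10·log₁₀(2.130e+07) = 73.28 dB.

73 dB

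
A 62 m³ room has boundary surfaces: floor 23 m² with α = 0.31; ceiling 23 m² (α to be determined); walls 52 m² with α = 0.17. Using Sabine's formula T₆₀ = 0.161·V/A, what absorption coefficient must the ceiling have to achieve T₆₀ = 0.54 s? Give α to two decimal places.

A = 0.161·V/T₆₀ = 0.161·62/0.54 = 18.49 m² sabins.
Absorption from the other surfaces = 23·0.31 + 52·0.17 = 15.97 m², so the ceiling must supply 2.52 m² over 23 m².
α = 2.52/23 = 0.109.

0.11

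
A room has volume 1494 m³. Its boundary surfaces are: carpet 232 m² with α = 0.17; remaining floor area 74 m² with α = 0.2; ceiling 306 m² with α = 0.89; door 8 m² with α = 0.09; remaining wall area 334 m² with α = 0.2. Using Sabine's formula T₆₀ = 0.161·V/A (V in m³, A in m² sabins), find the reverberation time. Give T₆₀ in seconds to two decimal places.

0.61 s

Summing Sᵢαᵢ: 232·0.17 + 74·0.2 + 306·0.89 + 8·0.09 + 334·0.2 = 394.10 m².
T₆₀ = 0.161 × 1494 / 394.10 = 0.610 s.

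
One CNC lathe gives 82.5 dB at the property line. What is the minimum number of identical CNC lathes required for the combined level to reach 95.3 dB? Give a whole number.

20

Need L₁ + 10·log₁₀ N ≥ 95.3, i.e. log₁₀ N ≥ 1.28.
N ≥ 10^(12.8/10) = 19.055, so N = 20.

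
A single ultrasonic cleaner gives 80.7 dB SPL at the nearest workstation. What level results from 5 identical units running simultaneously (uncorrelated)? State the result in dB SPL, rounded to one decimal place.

N identical incoherent sources raise the level by 10·log₁₀ N.
L_total = 80.7 + 10·log₁₀(5) = 80.7 + 6.990 = 87.69 dB SPL.

87.7 dB SPL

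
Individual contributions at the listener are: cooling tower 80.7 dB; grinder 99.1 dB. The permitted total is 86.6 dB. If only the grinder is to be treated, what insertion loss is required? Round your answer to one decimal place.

13.8 dB

The untreated sources together contribute 10^(80.7/10) = 1.175e+08, i.e. 80.70 dB.
To meet 86.6 dB overall, the treated grinder may contribute at most 10^(86.6/10) − 1.175e+08 = 3.396e+08, i.e. 85.31 dB.
Required insertion loss = 99.1 − 85.31 = 13.79 dB.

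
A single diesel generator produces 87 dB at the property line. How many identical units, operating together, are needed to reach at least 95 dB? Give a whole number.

Need L₁ + 10·log₁₀ N ≥ 95, i.e. log₁₀ N ≥ 0.80.
N ≥ 10^(8.0/10) = 6.310, so N = 7.

7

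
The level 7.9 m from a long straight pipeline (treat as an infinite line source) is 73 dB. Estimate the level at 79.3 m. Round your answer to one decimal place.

63.0 dB

Line-source attenuation: ΔL = 10·log₁₀(r₂/r₁) = 10·log₁₀(79.3/7.9) = 10.016 dB.
L₂ = 73 − 10·log₁₀(79.3/7.9) = 73 − 10.016 = 62.98 dB.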